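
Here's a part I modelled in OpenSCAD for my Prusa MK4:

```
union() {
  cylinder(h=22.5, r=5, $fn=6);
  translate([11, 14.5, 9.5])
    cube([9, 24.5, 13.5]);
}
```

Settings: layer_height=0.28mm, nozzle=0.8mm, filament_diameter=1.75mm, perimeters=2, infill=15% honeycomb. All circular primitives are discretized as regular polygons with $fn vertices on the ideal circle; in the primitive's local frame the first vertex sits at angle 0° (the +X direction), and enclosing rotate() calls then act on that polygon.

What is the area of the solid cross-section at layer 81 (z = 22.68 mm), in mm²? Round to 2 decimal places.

At z = 22.68 mm: the cylinder is absent (z outside [0, 22.5]); the 9×24.5 cube at (11, 14.5) contributes its full rectangle (area 220.50 mm²); Taking the union: only the 9×24.5 cube at (11, 14.5) is present, so the union is just that shape — area = 220.50 mm². Overall, the cross-section is a single solid region. Net area = 220.50 mm².

220.50 mm²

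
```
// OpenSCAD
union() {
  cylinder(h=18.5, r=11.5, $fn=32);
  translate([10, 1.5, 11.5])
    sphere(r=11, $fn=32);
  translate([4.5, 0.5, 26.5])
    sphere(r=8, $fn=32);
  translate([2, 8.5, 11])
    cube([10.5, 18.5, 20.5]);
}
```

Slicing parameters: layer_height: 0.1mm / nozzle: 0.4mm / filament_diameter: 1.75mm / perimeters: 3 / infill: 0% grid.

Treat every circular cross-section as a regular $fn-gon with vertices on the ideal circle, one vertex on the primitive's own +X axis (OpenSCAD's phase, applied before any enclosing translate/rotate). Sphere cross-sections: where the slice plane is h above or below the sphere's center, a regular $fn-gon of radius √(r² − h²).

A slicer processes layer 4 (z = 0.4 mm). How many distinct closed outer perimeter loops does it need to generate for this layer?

1

At z = 0.4 mm: the cylinder: section is a regular 32-gon, circumradius r=11.5; the sphere at (10, 1.5) does not reach this height (|z−center|=11.100 > r=11); the sphere at (4.5, 0.5) is not intersected at this z (|z−center|=26.100 > r=8); the cube at (2, 8.5) is absent (z outside [11, 31.5]); Taking the union: only the r=11.5 cylinder is present, so the union is just that shape — 1 connected region. The result has 1 disconnected region.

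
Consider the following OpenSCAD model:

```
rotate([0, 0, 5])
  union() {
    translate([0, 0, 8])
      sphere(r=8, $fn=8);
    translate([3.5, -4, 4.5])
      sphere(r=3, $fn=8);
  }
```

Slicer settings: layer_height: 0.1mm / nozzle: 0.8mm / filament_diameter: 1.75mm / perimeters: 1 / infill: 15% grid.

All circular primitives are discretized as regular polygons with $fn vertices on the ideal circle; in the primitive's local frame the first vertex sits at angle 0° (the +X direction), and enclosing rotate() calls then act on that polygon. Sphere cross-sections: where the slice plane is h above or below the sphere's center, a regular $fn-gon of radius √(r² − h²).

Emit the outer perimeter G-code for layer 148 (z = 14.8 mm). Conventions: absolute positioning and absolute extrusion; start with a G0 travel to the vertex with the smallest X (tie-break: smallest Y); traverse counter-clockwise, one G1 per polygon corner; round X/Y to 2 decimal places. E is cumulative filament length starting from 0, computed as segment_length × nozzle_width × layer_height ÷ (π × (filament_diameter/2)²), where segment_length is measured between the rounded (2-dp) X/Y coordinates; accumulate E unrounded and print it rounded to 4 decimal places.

At z = 14.8 mm: the r=8 sphere slices to a regular 8-gon of circumradius 4.214 (√(r²−h²) with h=6.8 from center); the sphere at (3.5, -4) is not intersected at this z (|z−center|=10.300 > r=3); Taking the union: only the r=8 sphere is present, so the union is just that shape — 1 connected region; (whole slice rotated 5° about Z — lengths, areas and connectivity unchanged). The outline is a single polygon with 8 vertices. Extrusion per mm of travel: 0.8 × 0.1 / (π × 0.875²) = 0.033260. Accumulating E over each segment gives final E = 0.8586.

G0 X-4.20 Y-0.37 Z14.80
G1 X-2.71 Y-3.23 E0.1073
G1 X0.37 Y-4.20 E0.2147
G1 X3.23 Y-2.71 E0.3219
G1 X4.20 Y0.37 E0.4293
G1 X2.71 Y3.23 E0.5366
G1 X-0.37 Y4.20 E0.6440
G1 X-3.23 Y2.71 E0.7512
G1 X-4.20 Y-0.37 E0.8586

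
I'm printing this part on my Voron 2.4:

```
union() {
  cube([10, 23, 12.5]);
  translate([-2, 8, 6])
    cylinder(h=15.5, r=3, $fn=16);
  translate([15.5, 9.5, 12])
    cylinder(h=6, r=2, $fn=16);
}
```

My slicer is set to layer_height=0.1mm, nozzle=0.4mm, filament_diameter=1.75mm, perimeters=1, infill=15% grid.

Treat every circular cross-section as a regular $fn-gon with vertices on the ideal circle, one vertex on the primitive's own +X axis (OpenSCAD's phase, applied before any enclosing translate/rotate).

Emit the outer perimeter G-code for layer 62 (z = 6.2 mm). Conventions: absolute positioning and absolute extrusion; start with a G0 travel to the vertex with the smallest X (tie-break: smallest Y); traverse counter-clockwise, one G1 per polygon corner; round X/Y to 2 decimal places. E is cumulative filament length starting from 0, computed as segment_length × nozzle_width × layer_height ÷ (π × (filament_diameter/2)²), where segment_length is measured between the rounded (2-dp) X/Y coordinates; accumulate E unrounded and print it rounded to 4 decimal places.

G0 X-5.00 Y8.00 Z6.20
G1 X-4.77 Y6.85 E0.0195
G1 X-4.12 Y5.88 E0.0389
G1 X-3.15 Y5.23 E0.0583
G1 X-2.00 Y5.00 E0.0778
G1 X-0.85 Y5.23 E0.0973
G1 X0.00 Y5.80 E0.1144
G1 X0.00 Y0.00 E0.2108
G1 X10.00 Y0.00 E0.3771
G1 X10.00 Y23.00 E0.7596
G1 X0.00 Y23.00 E0.9259
G1 X0.00 Y10.20 E1.1388
G1 X-0.85 Y10.77 E1.1558
G1 X-2.00 Y11.00 E1.1753
G1 X-3.15 Y10.77 E1.1948
G1 X-4.12 Y10.12 E1.2142
G1 X-4.77 Y9.15 E1.2336
G1 X-5.00 Y8.00 E1.2531

At z = 6.2 mm: the 10×23 cube contributes its full rectangle; the r=3 cylinder at (-2, 8) contributes a regular 16-gon of circumradius 3; the cylinder at (15.5, 9.5) does not reach this height (z outside [12, 18]); Merging all regions: the regions partially overlap (shared area 2.91 mm²), so overlapping operands fuse into one piece — 1 connected region. The outline is a single polygon with 17 vertices. Extrusion per mm of travel: 0.4 × 0.1 / (π × 0.875²) = 0.016630. Accumulating E over each segment gives final E = 1.2531.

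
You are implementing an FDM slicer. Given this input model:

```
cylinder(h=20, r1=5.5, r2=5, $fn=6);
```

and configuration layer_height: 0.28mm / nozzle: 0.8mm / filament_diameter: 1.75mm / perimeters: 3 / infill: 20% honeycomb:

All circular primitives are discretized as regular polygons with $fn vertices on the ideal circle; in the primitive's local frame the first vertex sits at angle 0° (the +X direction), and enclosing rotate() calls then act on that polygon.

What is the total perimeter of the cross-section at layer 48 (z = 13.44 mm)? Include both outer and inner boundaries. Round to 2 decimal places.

30.98 mm

At z = 13.44 mm: the cone contributes a regular 6-gon of circumradius 5.164 (interpolated between r1=5.5 and r2=5 at t=0.672) (perimeter = 2·6·5.164·sin(180°/6) = 30.98 mm). Overall, the cross-section is a single solid region. Total boundary length (outer) = 30.98 mm.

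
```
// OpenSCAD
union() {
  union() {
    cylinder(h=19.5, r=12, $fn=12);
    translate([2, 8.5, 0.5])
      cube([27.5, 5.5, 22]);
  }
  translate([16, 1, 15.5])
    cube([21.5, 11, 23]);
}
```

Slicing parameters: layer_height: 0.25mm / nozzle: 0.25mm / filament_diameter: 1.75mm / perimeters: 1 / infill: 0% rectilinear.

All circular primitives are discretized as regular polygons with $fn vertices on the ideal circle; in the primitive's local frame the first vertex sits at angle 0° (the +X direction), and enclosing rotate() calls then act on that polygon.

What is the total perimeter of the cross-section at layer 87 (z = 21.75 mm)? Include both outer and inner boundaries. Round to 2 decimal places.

At z = 21.75 mm: the cylinder does not reach this height (z outside [0, 19.5]); the cube at (2, 8.5) (footprint 27.5×5.5) is included at this height (perimeter 66.00 mm); Combining (union): only the 27.5×5.5 cube at (2, 8.5) is present, so the union is just that shape — boundary = 66.00 mm; the cube at (16, 1) is present — its section is the full 21.5×11 rectangle (perimeter 65.00 mm); Taking the union: the regions partially overlap (shared area 47.25 mm²), so the edge portions inside another operand are dropped and the merged outline is re-measured after clipping — boundary = 97.00 mm. Overall, the cross-section is a single solid region. Total boundary length (outer) = 97.00 mm.

97.00 mm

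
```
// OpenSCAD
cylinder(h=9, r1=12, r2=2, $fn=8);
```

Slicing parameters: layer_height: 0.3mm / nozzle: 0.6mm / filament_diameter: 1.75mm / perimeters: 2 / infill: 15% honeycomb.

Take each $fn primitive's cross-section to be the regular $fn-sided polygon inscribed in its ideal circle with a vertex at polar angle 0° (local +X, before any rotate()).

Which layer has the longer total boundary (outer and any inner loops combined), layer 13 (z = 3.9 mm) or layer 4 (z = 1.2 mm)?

layer 4 (z = 1.2 mm)

Layer 13 (z = 3.9): the cone: at t=0.433 of its height the radius interpolates to r₁+(r₂−r₁)t = 7.667, giving a regular 8-gon of that circumradius (perimeter = 2·8·7.667·sin(180°/8) = 46.94 mm). So its perimeter = 46.94 mm. Layer 4 (z = 1.2): the cone (r1=12→r2=2) has section circumradius 10.667 here — a regular 8-gon (perimeter = 2·8·10.667·sin(180°/8) = 65.31 mm). So its perimeter = 65.31 mm. Layer 4 is larger (65.31 vs 46.94 mm).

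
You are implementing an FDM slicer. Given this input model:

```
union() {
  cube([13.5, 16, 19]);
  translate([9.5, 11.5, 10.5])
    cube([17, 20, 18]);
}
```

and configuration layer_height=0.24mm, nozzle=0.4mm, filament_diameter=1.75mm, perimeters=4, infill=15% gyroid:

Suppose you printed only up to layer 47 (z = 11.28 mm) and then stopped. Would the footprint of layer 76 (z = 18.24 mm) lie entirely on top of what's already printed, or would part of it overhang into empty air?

Compare the two slices. At z = 11.28: the cube (footprint 13.5×16) is included at this height (area 216.00 mm²); the cube at (9.5, 11.5) is present — its section is the full 17×20 rectangle (area 340.00 mm²); Taking the union: the regions partially overlap — summed areas 556.00 mm² minus the doubly-counted overlap 18.00 mm² gives 538.00 mm² — area = 538.00 mm². At z = 18.24: the cube (footprint 13.5×16) is included at this height (area 216.00 mm²); the cube at (9.5, 11.5) is present — its section is the full 17×20 rectangle (area 340.00 mm²); Combining (union): the regions partially overlap — summed areas 556.00 mm² minus the doubly-counted overlap 18.00 mm² gives 538.00 mm² — area = 538.00 mm². Checking containment: the cross-section at z = 18.24 is a subset of the cross-section at z = 11.28.

entirely on top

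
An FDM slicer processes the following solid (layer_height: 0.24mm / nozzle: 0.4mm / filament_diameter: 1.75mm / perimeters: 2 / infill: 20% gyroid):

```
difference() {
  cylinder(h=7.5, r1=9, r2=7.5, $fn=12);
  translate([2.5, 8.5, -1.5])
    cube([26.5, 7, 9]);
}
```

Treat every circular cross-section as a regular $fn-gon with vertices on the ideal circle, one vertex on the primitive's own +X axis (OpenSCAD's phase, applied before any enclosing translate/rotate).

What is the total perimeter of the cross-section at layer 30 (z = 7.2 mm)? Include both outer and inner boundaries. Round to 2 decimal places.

At z = 7.2 mm: the cone (r1=9→r2=7.5) has section circumradius 7.560 here — a regular 12-gon (perimeter = 2·12·7.560·sin(180°/12) = 46.96 mm); the cube at (2.5, 8.5) is present — its section is the full 26.5×7 rectangle (perimeter 67.00 mm); Taking the first minus the rest: starting from the cone, the 26.5×7 cube at (2.5, 8.5) misses the remaining region (no effect) — boundary = 46.96 mm. Overall, the cross-section is a single solid region. Total boundary length (outer) = 46.96 mm.

46.96 mm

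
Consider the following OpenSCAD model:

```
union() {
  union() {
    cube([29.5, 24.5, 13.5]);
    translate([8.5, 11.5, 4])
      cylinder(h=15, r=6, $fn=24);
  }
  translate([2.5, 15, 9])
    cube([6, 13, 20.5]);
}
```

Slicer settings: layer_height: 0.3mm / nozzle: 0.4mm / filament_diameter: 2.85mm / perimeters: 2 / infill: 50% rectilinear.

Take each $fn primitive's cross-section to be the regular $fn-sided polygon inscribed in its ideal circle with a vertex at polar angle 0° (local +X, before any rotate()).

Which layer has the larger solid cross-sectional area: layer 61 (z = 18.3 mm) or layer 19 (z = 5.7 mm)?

Layer 61 (z = 18.3): the cube is absent (z outside [0, 13.5]); the r=6 cylinder at (8.5, 11.5) contributes a regular 24-gon of circumradius 6 (area = (24/2)·6.000²·sin(360°/24) = 111.81 mm²); Taking the union: only the r=6 cylinder at (8.5, 11.5) is present, so the union is just that shape — area = 111.81 mm²; the cube at (2.5, 15) (footprint 6×13) is included at this height (area 78.00 mm²); Combining (union): the regions partially overlap — summed areas 189.81 mm² minus the doubly-counted overlap 8.34 mm² gives 181.47 mm² — area = 181.47 mm². So its area = 181.47 mm². Layer 19 (z = 5.7): the cube is present — its section is the full 29.5×24.5 rectangle (area 722.75 mm²); the r=6 cylinder at (8.5, 11.5) gives a regular 24-gon of circumradius 6 (constant along its height) (area = (24/2)·6.000²·sin(360°/24) = 111.81 mm²); Combining (union): the r=6 cylinder at (8.5, 11.5) lies entirely inside the 29.5×24.5 cube, so the union is just the 29.5×24.5 cube — area = 722.75 mm²; the cube at (2.5, 15) is not intersected at this z (z outside [9, 29.5]); Combining (union): only the result so far is present, so the union is just that shape — area = 722.75 mm². So its area = 722.75 mm². Layer 19 is larger (722.75 vs 181.47 mm²).

layer 19 (z = 5.7 mm)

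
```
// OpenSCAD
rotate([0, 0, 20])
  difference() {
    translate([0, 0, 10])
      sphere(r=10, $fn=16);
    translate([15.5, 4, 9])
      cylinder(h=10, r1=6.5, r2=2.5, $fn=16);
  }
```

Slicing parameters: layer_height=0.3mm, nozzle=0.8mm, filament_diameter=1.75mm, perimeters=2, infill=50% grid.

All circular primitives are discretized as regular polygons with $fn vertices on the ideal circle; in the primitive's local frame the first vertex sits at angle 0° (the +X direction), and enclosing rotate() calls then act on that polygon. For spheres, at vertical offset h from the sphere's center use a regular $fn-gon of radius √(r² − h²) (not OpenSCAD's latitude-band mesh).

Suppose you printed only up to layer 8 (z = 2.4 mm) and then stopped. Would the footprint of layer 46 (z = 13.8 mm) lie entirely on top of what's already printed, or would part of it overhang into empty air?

part overhangs

Compare the two slices. At z = 2.4: the sphere: section is a regular 16-gon, circumradius = √(r²−h²) = √(10²−7.6²) = 6.499 (area = (16/2)·6.499²·sin(360°/16) = 129.32 mm²); the cone at (15.5, 4) is not intersected at this z (z outside [9, 19]); After the difference (first − rest): none of the subtracted shapes is present at this height, so the r=10 sphere is unchanged — area = 129.32 mm²; (rotated 20° about Z; rotation is an isometry so areas/perimeters/island counts are preserved). At z = 13.8: the sphere: section is a regular 16-gon, circumradius = √(r²−h²) = √(10²−3.8²) = 9.250 (area = (16/2)·9.250²·sin(360°/16) = 261.94 mm²); the cone at (15.5, 4) contributes a regular 16-gon of circumradius 4.580 (interpolated between r1=6.5 and r2=2.5 at t=0.480) (area = (16/2)·4.580²·sin(360°/16) = 64.22 mm²); Subtracting the remaining from the first: starting from the r=10 sphere (261.94 mm²), the cone at (15.5, 4) misses the remaining region (no effect) — area = 261.94 mm²; (rotated 20° about Z; rotation is an isometry so areas/perimeters/island counts are preserved). Checking containment: at z = 13.8 the cross-section extends beyond the z = 2.4 cross-section by about 132.62 mm².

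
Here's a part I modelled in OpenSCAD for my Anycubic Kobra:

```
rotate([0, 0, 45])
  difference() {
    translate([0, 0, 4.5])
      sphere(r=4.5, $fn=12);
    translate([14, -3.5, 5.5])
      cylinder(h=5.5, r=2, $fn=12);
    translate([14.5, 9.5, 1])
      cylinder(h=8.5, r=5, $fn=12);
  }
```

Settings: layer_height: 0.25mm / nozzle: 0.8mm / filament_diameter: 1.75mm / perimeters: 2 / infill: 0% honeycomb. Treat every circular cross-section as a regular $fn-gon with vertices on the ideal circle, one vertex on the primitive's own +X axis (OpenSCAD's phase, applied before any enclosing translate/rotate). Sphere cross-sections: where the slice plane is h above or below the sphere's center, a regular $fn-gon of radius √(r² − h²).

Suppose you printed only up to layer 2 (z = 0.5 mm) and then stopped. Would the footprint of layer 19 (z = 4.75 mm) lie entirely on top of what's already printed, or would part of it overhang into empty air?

part overhangs

Compare the two slices. At z = 0.5: the r=4.5 sphere slices to a regular 12-gon of circumradius 2.062 (√(r²−h²) with h=4 from center) (area = (12/2)·2.062²·sin(360°/12) = 12.75 mm²); the cylinder at (14, -3.5) is absent (z outside [5.5, 11]); the cylinder at (14.5, 9.5) is absent (z outside [1, 9.5]); After the difference (first − rest): none of the subtracted shapes is present at this height, so the r=4.5 sphere is unchanged — area = 12.75 mm²; (whole slice rotated 45° about Z — lengths, areas and connectivity unchanged). At z = 4.75: the r=4.5 sphere slices to a regular 12-gon of circumradius 4.493 (√(r²−h²) with h=0.25 from center) (area = (12/2)·4.493²·sin(360°/12) = 60.56 mm²); the cylinder at (14, -3.5) is not intersected at this z (z outside [5.5, 11]); the cylinder at (14.5, 9.5): section is a regular 12-gon, circumradius r=5 (area = (12/2)·5.000²·sin(360°/12) = 75.00 mm²); After the difference (first − rest): starting from the r=4.5 sphere (60.56 mm²), the r=5 cylinder at (14.5, 9.5) misses the remaining region (no effect) — area = 60.56 mm²; (whole slice rotated 45° about Z — lengths, areas and connectivity unchanged). Checking containment: at z = 4.75 the cross-section extends beyond the z = 0.5 cross-section by about 47.81 mm².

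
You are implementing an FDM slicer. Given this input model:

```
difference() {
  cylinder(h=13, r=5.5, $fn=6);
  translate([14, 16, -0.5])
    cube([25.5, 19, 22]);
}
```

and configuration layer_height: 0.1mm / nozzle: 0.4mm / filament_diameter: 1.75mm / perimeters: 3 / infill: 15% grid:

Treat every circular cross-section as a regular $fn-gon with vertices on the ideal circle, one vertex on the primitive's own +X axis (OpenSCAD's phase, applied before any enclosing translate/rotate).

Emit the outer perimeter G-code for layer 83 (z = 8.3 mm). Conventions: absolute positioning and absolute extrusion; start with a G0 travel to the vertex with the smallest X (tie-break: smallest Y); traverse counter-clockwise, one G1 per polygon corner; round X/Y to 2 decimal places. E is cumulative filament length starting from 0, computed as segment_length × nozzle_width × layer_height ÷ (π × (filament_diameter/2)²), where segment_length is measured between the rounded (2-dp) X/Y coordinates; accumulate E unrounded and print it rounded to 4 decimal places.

G0 X-5.50 Y0.00 Z8.30
G1 X-2.75 Y-4.76 E0.0914
G1 X2.75 Y-4.76 E0.1829
G1 X5.50 Y0.00 E0.2743
G1 X2.75 Y4.76 E0.3657
G1 X-2.75 Y4.76 E0.4572
G1 X-5.50 Y0.00 E0.5486

At z = 8.3 mm: the r=5.5 cylinder contributes a regular 6-gon of circumradius 5.5; the cube at (14, 16) (footprint 25.5×19) is included at this height; Subtracting the remaining from the first: starting from the r=5.5 cylinder, the 25.5×19 cube at (14, 16) misses the remaining region (no effect) — 1 connected region. The outline is a single polygon with 6 vertices. Extrusion per mm of travel: 0.4 × 0.1 / (π × 0.875²) = 0.016630. Accumulating E over each segment gives final E = 0.5486.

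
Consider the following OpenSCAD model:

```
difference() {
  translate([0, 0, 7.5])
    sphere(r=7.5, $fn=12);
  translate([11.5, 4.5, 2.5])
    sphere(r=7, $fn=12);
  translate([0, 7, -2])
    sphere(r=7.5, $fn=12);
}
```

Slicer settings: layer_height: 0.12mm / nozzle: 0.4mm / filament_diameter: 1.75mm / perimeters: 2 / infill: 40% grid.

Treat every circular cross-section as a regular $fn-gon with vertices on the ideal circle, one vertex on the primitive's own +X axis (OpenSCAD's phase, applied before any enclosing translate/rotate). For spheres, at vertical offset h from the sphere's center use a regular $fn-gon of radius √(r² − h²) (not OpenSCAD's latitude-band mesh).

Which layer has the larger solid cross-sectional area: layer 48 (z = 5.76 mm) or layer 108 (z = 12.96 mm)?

Layer 48 (z = 5.76): the r=7.5 sphere contributes a regular 12-gon of circumradius √(7.5²−1.74²) = 7.295 (area = (12/2)·7.295²·sin(360°/12) = 159.67 mm²); the sphere at (11.5, 4.5): section is a regular 12-gon, circumradius = √(r²−h²) = √(7²−3.26²) = 6.195 (area = (12/2)·6.195²·sin(360°/12) = 115.12 mm²); the sphere at (0, 7) is absent (|z−center|=7.760 > r=7.5); After the difference (first − rest): starting from the r=7.5 sphere (159.67 mm²), the r=7 sphere at (11.5, 4.5) partially overlaps it — only the 2.59 mm² overlap (of its 115.12 mm²) is removed, clipping the outline — area = 157.07 mm². So its area = 157.07 mm². Layer 108 (z = 12.96): the sphere: section is a regular 12-gon, circumradius = √(r²−h²) = √(7.5²−5.46²) = 5.142 (area = (12/2)·5.142²·sin(360°/12) = 79.32 mm²); the sphere at (11.5, 4.5) is absent (|z−center|=10.460 > r=7); the sphere at (0, 7) does not reach this height (|z−center|=14.960 > r=7.5); Taking the first minus the rest: none of the subtracted shapes is present at this height, so the r=7.5 sphere is unchanged — area = 79.32 mm². So its area = 79.32 mm². Layer 48 is larger (157.07 vs 79.32 mm²).

layer 48 (z = 5.76 mm)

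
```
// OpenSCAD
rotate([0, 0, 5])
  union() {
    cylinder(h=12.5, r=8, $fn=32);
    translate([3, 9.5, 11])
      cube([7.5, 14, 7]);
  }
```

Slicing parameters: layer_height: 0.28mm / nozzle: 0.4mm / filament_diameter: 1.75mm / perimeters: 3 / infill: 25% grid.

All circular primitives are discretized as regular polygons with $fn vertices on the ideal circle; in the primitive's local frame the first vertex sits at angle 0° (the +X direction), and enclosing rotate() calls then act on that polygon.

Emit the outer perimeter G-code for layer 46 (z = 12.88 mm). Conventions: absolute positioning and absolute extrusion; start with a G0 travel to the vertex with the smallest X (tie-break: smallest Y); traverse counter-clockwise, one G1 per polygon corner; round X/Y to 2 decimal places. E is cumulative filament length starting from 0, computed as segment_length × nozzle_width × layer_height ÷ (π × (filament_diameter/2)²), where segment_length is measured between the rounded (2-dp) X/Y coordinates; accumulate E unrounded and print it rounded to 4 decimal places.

At z = 12.88 mm: the cylinder is not intersected at this z (z outside [0, 12.5]); the 7.5×14 cube at (3, 9.5) contributes its full rectangle; Combining (union): only the 7.5×14 cube at (3, 9.5) is present, so the union is just that shape — 1 connected region; (rotated 5° about Z; rotation is an isometry so areas/perimeters/island counts are preserved). The outline is a single polygon with 4 vertices. Extrusion per mm of travel: 0.4 × 0.28 / (π × 0.875²) = 0.046564. Accumulating E over each segment gives final E = 2.0020.

G0 X0.94 Y23.67 Z12.88
G1 X2.16 Y9.73 E0.6516
G1 X9.63 Y10.38 E1.0007
G1 X8.41 Y24.33 E1.6528
G1 X0.94 Y23.67 E2.0020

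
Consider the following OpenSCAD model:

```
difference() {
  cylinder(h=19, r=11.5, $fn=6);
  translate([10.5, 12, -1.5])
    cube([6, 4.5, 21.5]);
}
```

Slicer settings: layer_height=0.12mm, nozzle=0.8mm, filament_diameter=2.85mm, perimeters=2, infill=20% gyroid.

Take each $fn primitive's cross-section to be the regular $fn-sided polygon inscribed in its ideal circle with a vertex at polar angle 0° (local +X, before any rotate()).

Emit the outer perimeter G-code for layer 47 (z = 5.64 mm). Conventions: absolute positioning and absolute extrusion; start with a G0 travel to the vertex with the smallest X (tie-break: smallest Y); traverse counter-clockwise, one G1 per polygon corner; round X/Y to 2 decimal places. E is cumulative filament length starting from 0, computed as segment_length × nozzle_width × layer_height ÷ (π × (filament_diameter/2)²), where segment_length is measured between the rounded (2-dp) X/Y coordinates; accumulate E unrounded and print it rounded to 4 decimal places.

At z = 5.64 mm: the r=11.5 cylinder contributes a regular 6-gon of circumradius 11.5; the cube at (10.5, 12) (footprint 6×4.5) is included at this height; Subtracting the remaining from the first: starting from the r=11.5 cylinder, the 6×4.5 cube at (10.5, 12) misses the remaining region (no effect) — 1 connected region. The outline is a single polygon with 6 vertices. Extrusion per mm of travel: 0.8 × 0.12 / (π × 1.425²) = 0.015048. Accumulating E over each segment gives final E = 1.0384.

G0 X-11.50 Y0.00 Z5.64
G1 X-5.75 Y-9.96 E0.1731
G1 X5.75 Y-9.96 E0.3461
G1 X11.50 Y0.00 E0.5192
G1 X5.75 Y9.96 E0.6923
G1 X-5.75 Y9.96 E0.8653
G1 X-11.50 Y0.00 E1.0384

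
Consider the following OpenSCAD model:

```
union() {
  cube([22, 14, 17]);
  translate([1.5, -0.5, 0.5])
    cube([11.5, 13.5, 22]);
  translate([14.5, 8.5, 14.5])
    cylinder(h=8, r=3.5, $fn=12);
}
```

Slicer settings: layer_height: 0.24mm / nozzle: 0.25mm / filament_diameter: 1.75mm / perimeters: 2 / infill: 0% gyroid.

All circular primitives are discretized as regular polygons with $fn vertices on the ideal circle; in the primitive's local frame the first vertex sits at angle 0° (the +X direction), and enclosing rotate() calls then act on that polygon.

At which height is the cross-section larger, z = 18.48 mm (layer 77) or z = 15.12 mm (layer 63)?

layer 63 (z = 15.12 mm)

Layer 77 (z = 18.48): the cube is absent (z outside [0, 17]); the 11.5×13.5 cube at (1.5, -0.5) contributes its full rectangle (area 155.25 mm²); the cylinder at (14.5, 8.5): section is a regular 12-gon, circumradius r=3.5 (area = (12/2)·3.500²·sin(360°/12) = 36.75 mm²); Taking the union: the regions partially overlap — summed areas 192.00 mm² minus the doubly-counted overlap 8.48 mm² gives 183.52 mm² — area = 183.52 mm². So its area = 183.52 mm². Layer 63 (z = 15.12): the 22×14 cube contributes its full rectangle (area 308.00 mm²); the cube at (1.5, -0.5) is present — its section is the full 11.5×13.5 rectangle (area 155.25 mm²); the cylinder at (14.5, 8.5): section is a regular 12-gon, circumradius r=3.5 (area = (12/2)·3.500²·sin(360°/12) = 36.75 mm²); Merging all regions: the regions partially overlap — summed areas 500.00 mm² minus the doubly-counted overlap 186.25 mm² gives 313.75 mm² — area = 313.75 mm². So its area = 313.75 mm². Layer 63 is larger (313.75 vs 183.52 mm²).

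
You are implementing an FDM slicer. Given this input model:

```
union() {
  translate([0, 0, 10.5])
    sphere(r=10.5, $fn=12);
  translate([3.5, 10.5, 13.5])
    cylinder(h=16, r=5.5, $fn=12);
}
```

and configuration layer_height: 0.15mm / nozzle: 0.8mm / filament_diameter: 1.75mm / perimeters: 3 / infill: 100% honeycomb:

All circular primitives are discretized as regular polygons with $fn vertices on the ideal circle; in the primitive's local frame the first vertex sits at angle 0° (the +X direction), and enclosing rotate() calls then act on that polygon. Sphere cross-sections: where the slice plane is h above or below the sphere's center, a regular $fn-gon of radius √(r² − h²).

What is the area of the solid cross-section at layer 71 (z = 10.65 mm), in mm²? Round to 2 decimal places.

330.68 mm²

At z = 10.65 mm: the sphere: section is a regular 12-gon, circumradius = √(r²−h²) = √(10.5²−0.15²) = 10.499 (area = (12/2)·10.499²·sin(360°/12) = 330.68 mm²); the cylinder at (3.5, 10.5) does not reach this height (z outside [13.5, 29.5]); Taking the union: only the r=10.5 sphere is present, so the union is just that shape — area = 330.68 mm². Overall, the cross-section is a single solid region. Net area = 330.68 mm².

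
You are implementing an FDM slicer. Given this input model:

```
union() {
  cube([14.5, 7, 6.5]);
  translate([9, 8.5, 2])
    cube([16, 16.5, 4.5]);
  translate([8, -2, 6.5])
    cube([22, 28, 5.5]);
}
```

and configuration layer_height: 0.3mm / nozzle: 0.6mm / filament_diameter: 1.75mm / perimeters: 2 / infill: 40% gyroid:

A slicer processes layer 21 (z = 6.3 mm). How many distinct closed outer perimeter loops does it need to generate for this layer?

2

At z = 6.3 mm: the cube is present — its section is the full 14.5×7 rectangle; the cube at (9, 8.5) (footprint 16×16.5) is included at this height; the cube at (8, -2) does not reach this height (z outside [6.5, 12]); Merging all regions: the 2 present regions are separate (no shared area or edge), so areas and boundary lengths simply add and each stays a separate island — 2 connected regions. The result has 2 disconnected regions.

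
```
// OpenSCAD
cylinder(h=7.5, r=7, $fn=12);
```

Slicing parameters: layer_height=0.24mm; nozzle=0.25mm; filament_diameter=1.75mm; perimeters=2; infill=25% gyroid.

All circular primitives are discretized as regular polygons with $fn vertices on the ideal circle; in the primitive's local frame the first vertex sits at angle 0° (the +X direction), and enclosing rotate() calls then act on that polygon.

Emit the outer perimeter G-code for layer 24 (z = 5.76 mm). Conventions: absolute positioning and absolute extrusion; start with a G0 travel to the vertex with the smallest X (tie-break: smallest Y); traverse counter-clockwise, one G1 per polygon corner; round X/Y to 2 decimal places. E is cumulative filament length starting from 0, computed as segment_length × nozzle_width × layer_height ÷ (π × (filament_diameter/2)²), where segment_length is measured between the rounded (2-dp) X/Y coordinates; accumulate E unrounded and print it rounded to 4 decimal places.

At z = 5.76 mm: the r=7 cylinder contributes a regular 12-gon of circumradius 7. The outline is a single polygon with 12 vertices. Extrusion per mm of travel: 0.25 × 0.24 / (π × 0.875²) = 0.024945. Accumulating E over each segment gives final E = 1.0845.

G0 X-7.00 Y0.00 Z5.76
G1 X-6.06 Y-3.50 E0.0904
G1 X-3.50 Y-6.06 E0.1807
G1 X0.00 Y-7.00 E0.2711
G1 X3.50 Y-6.06 E0.3615
G1 X6.06 Y-3.50 E0.4518
G1 X7.00 Y0.00 E0.5422
G1 X6.06 Y3.50 E0.6326
G1 X3.50 Y6.06 E0.7229
G1 X0.00 Y7.00 E0.8133
G1 X-3.50 Y6.06 E0.9037
G1 X-6.06 Y3.50 E0.9941
G1 X-7.00 Y0.00 E1.0845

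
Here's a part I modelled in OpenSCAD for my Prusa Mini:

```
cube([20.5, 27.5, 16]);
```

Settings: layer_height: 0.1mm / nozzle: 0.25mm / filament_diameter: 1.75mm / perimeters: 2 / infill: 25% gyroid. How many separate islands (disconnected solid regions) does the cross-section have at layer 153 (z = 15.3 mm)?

1

At z = 15.3 mm: the cube is present — its section is the full 20.5×27.5 rectangle. Overall, the cross-section is a single solid region. Island count = 1.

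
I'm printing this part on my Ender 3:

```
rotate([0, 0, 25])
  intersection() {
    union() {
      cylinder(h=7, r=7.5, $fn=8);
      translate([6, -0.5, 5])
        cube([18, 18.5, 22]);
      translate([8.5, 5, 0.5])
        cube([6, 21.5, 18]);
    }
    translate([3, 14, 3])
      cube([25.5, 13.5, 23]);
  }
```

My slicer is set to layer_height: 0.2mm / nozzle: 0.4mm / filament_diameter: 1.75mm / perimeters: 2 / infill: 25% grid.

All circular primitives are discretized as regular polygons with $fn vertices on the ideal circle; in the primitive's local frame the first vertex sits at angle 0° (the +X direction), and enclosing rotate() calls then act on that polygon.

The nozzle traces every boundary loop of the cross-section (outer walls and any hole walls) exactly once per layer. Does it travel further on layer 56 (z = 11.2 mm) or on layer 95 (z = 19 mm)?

layer 56 (z = 11.2 mm)

Layer 56 (z = 11.2): the cylinder is not intersected at this z (z outside [0, 7]); the cube at (6, -0.5) is present — its section is the full 18×18.5 rectangle (perimeter 73.00 mm); the cube at (8.5, 5) is present — its section is the full 6×21.5 rectangle (perimeter 55.00 mm); Taking the union: the regions partially overlap (shared area 78.00 mm²), so the edge portions inside another operand are dropped and the merged outline is re-measured after clipping — boundary = 90.00 mm; the cube at (3, 14) is present — its section is the full 25.5×13.5 rectangle (perimeter 78.00 mm); After intersecting: the 25.5×13.5 cube at (3, 14) partially overlaps the result so far; clipping to the common part keeps 123.00 mm² — boundary = 61.00 mm; (whole slice rotated 25° about Z — lengths, areas and connectivity unchanged). So its perimeter = 61.00 mm. Layer 95 (z = 19): the cylinder is not intersected at this z (z outside [0, 7]); the 18×18.5 cube at (6, -0.5) contributes its full rectangle (perimeter 73.00 mm); the cube at (8.5, 5) is absent (z outside [0.5, 18.5]); Merging all regions: only the 18×18.5 cube at (6, -0.5) is present, so the union is just that shape — boundary = 73.00 mm; the cube at (3, 14) is present — its section is the full 25.5×13.5 rectangle (perimeter 78.00 mm); After intersecting: the 25.5×13.5 cube at (3, 14) partially overlaps the result so far; clipping to the common part keeps 72.00 mm² — boundary = 44.00 mm; (whole slice rotated 25° about Z — lengths, areas and connectivity unchanged). So its perimeter = 44.00 mm. Layer 56 is larger (61.00 vs 44.00 mm).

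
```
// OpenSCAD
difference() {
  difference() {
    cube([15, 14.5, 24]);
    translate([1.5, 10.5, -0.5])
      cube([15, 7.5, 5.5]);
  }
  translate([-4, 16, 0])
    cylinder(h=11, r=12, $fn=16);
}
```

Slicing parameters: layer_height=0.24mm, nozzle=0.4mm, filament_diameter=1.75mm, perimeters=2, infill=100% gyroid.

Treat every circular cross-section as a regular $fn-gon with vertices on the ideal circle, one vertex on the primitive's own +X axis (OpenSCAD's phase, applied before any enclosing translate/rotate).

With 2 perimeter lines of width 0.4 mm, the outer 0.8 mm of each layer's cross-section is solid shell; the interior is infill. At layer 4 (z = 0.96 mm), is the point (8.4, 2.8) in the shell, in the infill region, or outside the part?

At z = 0.96 mm: the 15×14.5 cube contributes its full rectangle; the 15×7.5 cube at (1.5, 10.5) contributes its full rectangle; After the difference (first − rest): starting from the 15×14.5 cube, the 15×7.5 cube at (1.5, 10.5) partially overlaps it — only the 54.00 mm² overlap (of its 112.50 mm²) is removed, clipping the outline — 1 connected region; the cylinder at (-4, 16): section is a regular 16-gon, circumradius r=12; Taking the first minus the rest: starting from the result so far, the r=12 cylinder at (-4, 16) partially overlaps it — only the 29.01 mm² overlap (of its 440.85 mm²) is removed, clipping the outline — 1 connected region. Overall, the cross-section is a single solid region. The nearest boundary edge runs (15.00, 0.00)→(0.00, 0.00); distance from the point to it = 2.80 mm. The point is inside the cross-section and 2.80 mm from the nearest boundary — more than the 0.8 mm shell width (2 × 0.4), so it's in the infill interior.

infill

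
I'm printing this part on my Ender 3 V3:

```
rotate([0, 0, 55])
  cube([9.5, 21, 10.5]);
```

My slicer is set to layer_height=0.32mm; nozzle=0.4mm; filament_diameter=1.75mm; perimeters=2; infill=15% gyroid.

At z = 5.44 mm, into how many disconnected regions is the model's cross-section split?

At z = 5.44 mm: the cube is present — its section is the full 9.5×21 rectangle; (rotated 55° about Z; rotation is an isometry so areas/perimeters/island counts are preserved). The result has 1 disconnected region.

1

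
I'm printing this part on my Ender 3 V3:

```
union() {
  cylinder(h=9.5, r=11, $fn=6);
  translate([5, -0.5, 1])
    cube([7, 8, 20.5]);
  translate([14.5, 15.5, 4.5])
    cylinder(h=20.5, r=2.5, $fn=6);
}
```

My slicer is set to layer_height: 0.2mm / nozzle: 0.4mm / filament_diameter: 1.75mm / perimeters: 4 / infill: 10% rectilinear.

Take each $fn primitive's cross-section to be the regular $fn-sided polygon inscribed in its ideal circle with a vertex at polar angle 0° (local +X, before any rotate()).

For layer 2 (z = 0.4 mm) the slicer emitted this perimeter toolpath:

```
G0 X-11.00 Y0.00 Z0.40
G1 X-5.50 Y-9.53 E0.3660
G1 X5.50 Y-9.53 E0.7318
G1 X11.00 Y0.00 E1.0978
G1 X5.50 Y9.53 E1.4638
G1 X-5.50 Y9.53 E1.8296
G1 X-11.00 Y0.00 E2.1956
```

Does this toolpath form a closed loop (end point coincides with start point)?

yes

Start point (G0): (-11.00, 0.00). End point (last G1): the path returns to the start — closed.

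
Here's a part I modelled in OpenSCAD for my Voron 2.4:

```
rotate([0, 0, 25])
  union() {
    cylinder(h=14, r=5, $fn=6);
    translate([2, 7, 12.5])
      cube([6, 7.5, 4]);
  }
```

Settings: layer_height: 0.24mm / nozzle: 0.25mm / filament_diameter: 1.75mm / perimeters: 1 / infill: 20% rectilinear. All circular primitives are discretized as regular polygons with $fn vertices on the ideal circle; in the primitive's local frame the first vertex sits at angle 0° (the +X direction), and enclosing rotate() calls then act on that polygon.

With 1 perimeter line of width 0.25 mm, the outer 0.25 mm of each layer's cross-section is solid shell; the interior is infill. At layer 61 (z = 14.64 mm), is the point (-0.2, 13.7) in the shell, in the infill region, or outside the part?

At z = 14.64 mm: the cylinder does not reach this height (z outside [0, 14]); the cube at (2, 7) (footprint 6×7.5) is included at this height; Merging all regions: only the 6×7.5 cube at (2, 7) is present, so the union is just that shape — 1 connected region; (whole slice rotated 25° about Z — lengths, areas and connectivity unchanged). Overall, the cross-section is a single solid region. Undo the 25° rotation: the query point maps to (5.609, 12.501) in the un-rotated model frame. The nearest boundary edge runs (8.00, 14.50)→(2.00, 14.50); distance from the point to it = 2.00 mm. The point is inside the cross-section and 2.00 mm from the nearest boundary — more than the 0.25 mm shell width (1 × 0.25), so it's in the infill interior.

infill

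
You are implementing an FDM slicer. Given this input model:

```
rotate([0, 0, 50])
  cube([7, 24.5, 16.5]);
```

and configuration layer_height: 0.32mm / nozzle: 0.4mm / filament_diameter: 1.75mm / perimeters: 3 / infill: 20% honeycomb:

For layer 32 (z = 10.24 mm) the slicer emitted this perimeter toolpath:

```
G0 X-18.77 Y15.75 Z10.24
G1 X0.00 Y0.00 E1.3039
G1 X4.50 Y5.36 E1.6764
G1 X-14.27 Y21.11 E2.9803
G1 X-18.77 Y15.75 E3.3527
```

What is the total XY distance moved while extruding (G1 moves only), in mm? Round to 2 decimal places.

63.00 mm

Sum the Euclidean lengths of each G1 segment: total = 63.00 mm.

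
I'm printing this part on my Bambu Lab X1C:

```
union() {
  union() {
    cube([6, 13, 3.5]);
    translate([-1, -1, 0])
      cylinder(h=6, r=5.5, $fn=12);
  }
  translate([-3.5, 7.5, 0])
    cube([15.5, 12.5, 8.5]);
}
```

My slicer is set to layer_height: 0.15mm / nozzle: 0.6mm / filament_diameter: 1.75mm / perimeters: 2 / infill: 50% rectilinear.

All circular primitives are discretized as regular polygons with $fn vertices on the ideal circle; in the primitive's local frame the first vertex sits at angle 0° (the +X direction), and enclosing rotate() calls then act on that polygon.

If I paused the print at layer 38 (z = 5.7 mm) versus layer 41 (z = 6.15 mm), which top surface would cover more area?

layer 38 (z = 5.7 mm)

Layer 38 (z = 5.7): the cube is absent (z outside [0, 3.5]); the r=5.5 cylinder at (-1, -1) contributes a regular 12-gon of circumradius 5.5 (area = (12/2)·5.500²·sin(360°/12) = 90.75 mm²); Merging all regions: only the r=5.5 cylinder at (-1, -1) is present, so the union is just that shape — area = 90.75 mm²; the 15.5×12.5 cube at (-3.5, 7.5) contributes its full rectangle (area 193.75 mm²); Combining (union): the 2 present regions are separate (no shared area or edge), so areas and boundary lengths simply add and each stays a separate island — area = 284.50 mm². So its area = 284.50 mm². Layer 41 (z = 6.15): the cube does not reach this height (z outside [0, 3.5]); the cylinder at (-1, -1) does not reach this height (z outside [0, 6]); Taking the union: nothing is present at this height; the 15.5×12.5 cube at (-3.5, 7.5) contributes its full rectangle (area 193.75 mm²); Combining (union): only the 15.5×12.5 cube at (-3.5, 7.5) is present, so the union is just that shape — area = 193.75 mm². So its area = 193.75 mm². Layer 38 is larger (284.50 vs 193.75 mm²).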